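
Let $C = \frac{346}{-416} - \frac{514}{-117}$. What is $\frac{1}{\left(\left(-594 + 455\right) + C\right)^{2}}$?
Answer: $\frac{3504384}{64283038681} \approx 5.4515 \cdot 10^{-5}$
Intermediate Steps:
$C = \frac{6667}{1872}$ ($C = 346 \left(- \frac{1}{416}\right) - - \frac{514}{117} = - \frac{173}{208} + \frac{514}{117} = \frac{6667}{1872} \approx 3.5614$)
$\frac{1}{\left(\left(-594 + 455\right) + C\right)^{2}} = \frac{1}{\left(\left(-594 + 455\right) + \frac{6667}{1872}\right)^{2}} = \frac{1}{\left(-139 + \frac{6667}{1872}\right)^{2}} = \frac{1}{\left(- \frac{253541}{1872}\right)^{2}} = \frac{1}{\frac{64283038681}{3504384}} = \frac{3504384}{64283038681}$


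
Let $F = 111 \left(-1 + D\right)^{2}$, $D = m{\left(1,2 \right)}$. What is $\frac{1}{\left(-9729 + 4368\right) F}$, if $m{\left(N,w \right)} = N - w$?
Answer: $- \frac{1}{2380284} \approx -4.2012 \cdot 10^{-7}$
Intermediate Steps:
$D = -1$ ($D = 1 - 2 = -1$)
$F = 444$ ($F = 111 \left(-1 - 1\right)^{2} = 111 \left(-2\right)^{2} = 111 \cdot 4 = 444$)
$\frac{1}{\left(-9729 + 4368\right) F} = \frac{1}{\left(-9729 + 4368\right) 444} = \frac{1}{-5361} \cdot \frac{1}{444} = \left(- \frac{1}{5361}\right) \frac{1}{444} = - \frac{1}{2380284}$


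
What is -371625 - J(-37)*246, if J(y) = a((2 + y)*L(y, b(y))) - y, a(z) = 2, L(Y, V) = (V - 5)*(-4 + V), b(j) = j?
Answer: -381219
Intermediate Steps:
L(Y, V) = (-5 + V)*(-4 + V)
J(y) = 2 - y
-371625 - J(-37)*246 = -371625 - (2 - 1*(-37))*246 = -371625 - (2 + 37)*246 = -371625 - 39*246 = -371625 - 1*9594 = -371625 - 9594 = -381219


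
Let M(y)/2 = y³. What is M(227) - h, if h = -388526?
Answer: 23782692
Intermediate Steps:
M(y) = 2*y³
M(227) - h = 2*227³ - 1*(-388526) = 2*11697083 + 388526 = 23394166 + 388526 = 23782692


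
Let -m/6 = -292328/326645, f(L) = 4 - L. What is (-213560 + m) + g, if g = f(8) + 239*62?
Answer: -64917633202/326645 ≈ -1.9874e+5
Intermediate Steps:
m = 1753968/326645 (m = -(-1753968)/326645 = -6*(-292328/326645) = 1753968/326645 ≈ 5.3696)
g = 14814 (g = (4 - 1*8) + 239*62 = (4 - 8) + 14818 = -4 + 14818 = 14814)
(-213560 + m) + g = (-213560 + 1753968/326645) + 14814 = -69756552232/326645 + 14814 = -64917633202/326645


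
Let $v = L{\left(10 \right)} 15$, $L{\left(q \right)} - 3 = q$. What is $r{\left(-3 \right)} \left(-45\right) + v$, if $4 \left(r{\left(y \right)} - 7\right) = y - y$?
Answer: $-120$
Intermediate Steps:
$L{\left(q \right)} = 3 + q$
$r{\left(y \right)} = 7$ ($r{\left(y \right)} = 7 + \frac{y - y}{4} = 7 + \frac{1}{4} \cdot 0 = 7 + 0 = 7$)
$v = 195$ ($v = \left(3 + 10\right) 15 = 13 \cdot 15 = 195$)
$r{\left(-3 \right)} \left(-45\right) + v = 7 \left(-45\right) + 195 = -315 + 195 = -120$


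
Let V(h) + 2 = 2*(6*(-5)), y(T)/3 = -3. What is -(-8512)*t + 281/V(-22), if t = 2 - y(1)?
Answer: 5804903/62 ≈ 93628.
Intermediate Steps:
y(T) = -9 (y(T) = 3*(-3) = -9)
t = 11 (t = 2 - 1*(-9) = 2 + 9 = 11)
V(h) = -62 (V(h) = -2 + 2*(6*(-5)) = -2 + 2*(-30) = -2 - 60 = -62)
-(-8512)*t + 281/V(-22) = -(-8512)*11 + 281/(-62) = -448*(-209) + 281*(-1/62) = 93632 - 281/62 = 5804903/62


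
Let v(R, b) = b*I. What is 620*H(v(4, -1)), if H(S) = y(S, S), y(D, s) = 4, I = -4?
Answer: 2480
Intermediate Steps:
v(R, b) = -4*b (v(R, b) = b*(-4) = -4*b)
H(S) = 4
620*H(v(4, -1)) = 620*4 = 2480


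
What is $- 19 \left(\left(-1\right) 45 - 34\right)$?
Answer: $1501$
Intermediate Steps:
$- 19 \left(\left(-1\right) 45 - 34\right) = - 19 \left(-45 - 34\right) = \left(-19\right) \left(-79\right) = 1501$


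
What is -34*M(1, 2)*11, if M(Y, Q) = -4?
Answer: 1496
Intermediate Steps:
-34*M(1, 2)*11 = -34*(-4)*11 = 136*11 = 1496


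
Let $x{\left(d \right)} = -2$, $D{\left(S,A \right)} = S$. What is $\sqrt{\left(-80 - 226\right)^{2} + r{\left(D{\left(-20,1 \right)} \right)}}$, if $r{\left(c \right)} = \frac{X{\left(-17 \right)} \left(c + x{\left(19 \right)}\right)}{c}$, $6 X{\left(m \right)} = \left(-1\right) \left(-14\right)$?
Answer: $\frac{\sqrt{84274710}}{30} \approx 306.0$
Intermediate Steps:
$X{\left(m \right)} = \frac{7}{3}$ ($X{\left(m \right)} = \frac{\left(-1\right) \left(-14\right)}{6} = \frac{1}{6} \cdot 14 = \frac{7}{3}$)
$r{\left(c \right)} = \frac{- \frac{14}{3} + \frac{7 c}{3}}{c}$ ($r{\left(c \right)} = \frac{\frac{7}{3} \left(c - 2\right)}{c} = \frac{\frac{7}{3} \left(-2 + c\right)}{c} = \frac{- \frac{14}{3} + \frac{7 c}{3}}{c}$)
$\sqrt{\left(-80 - 226\right)^{2} + r{\left(D{\left(-20,1 \right)} \right)}} = \sqrt{\left(-80 - 226\right)^{2} + \frac{7 \left(-2 - 20\right)}{3 \left(-20\right)}} = \sqrt{\left(-306\right)^{2} + \frac{7}{3} \left(- \frac{1}{20}\right) \left(-22\right)} = \sqrt{93636 + \frac{77}{30}} = \sqrt{\frac{2809157}{30}} = \frac{\sqrt{84274710}}{30}$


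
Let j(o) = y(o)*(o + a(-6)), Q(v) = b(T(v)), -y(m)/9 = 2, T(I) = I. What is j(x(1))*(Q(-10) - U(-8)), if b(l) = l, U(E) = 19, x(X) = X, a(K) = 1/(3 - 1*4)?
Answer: 0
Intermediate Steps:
a(K) = -1 (a(K) = 1/(3 - 4) = 1/(-1) = -1)
y(m) = -18 (y(m) = -9*2 = -18)
Q(v) = v
j(o) = 18 - 18*o (j(o) = -18*(o - 1) = -18*(-1 + o) = 18 - 18*o)
j(x(1))*(Q(-10) - U(-8)) = (18 - 18*1)*(-10 - 1*19) = (18 - 18)*(-10 - 19) = 0*(-29) = 0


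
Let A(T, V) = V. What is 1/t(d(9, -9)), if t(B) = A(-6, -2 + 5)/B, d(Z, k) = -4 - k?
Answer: 5/3 ≈ 1.6667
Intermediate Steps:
t(B) = 3/B (t(B) = (-2 + 5)/B = 3/B)
1/t(d(9, -9)) = 1/(3/(-4 - 1*(-9))) = 1/(3/(-4 + 9)) = 1/(3/5) = 1/(3*(⅕)) = 1/(⅗) = 5/3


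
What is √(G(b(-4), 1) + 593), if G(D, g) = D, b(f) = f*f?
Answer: √609 ≈ 24.678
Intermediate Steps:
b(f) = f²
√(G(b(-4), 1) + 593) = √((-4)² + 593) = √(16 + 593) = √609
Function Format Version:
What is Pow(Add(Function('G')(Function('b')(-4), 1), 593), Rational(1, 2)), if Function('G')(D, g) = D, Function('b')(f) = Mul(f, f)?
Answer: Pow(609, Rational(1, 2)) ≈ 24.678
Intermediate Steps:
Function('b')(f) = Pow(f, 2)
Pow(Add(Function('G')(Function('b')(-4), 1), 593), Rational(1, 2)) = Pow(Add(Pow(-4, 2), 593), Rational(1, 2)) = Pow(Add(16, 593), Rational(1, 2)) = Pow(609, Rational(1, 2))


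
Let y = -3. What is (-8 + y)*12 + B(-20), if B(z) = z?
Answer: -152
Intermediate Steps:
(-8 + y)*12 + B(-20) = (-8 - 3)*12 - 20 = -11*12 - 20 = -132 - 20 = -152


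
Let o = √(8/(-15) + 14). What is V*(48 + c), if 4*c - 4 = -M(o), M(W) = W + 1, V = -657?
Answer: -128115/4 + 219*√3030/20 ≈ -31426.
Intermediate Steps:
o = √3030/15 (o = √(8*(-1/15) + 14) = √(-8/15 + 14) = √(202/15) = √3030/15 ≈ 3.6697)
M(W) = 1 + W
c = ¾ - √3030/60 (c = 1 + (-(1 + √3030/15))/4 = 1 + (-1 - √3030/15)/4 = 1 + (-¼ - √3030/60) = ¾ - √3030/60 ≈ -0.16742)
V*(48 + c) = -657*(48 + (¾ - √3030/60)) = -657*(195/4 - √3030/60) = -128115/4 + 219*√3030/20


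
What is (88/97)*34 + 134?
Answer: 15990/97 ≈ 164.85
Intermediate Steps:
(88/97)*34 + 134 = 2992/97 + 134 = 15990/97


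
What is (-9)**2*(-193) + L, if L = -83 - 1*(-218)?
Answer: -15498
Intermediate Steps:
L = 135 (L = -83 + 218 = 135)
(-9)**2*(-193) + L = (-9)**2*(-193) + 135 = 81*(-193) + 135 = -15633 + 135 = -15498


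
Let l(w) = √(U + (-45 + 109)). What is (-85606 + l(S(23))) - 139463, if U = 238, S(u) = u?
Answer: -225069 + √302 ≈ -2.2505e+5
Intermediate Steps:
l(w) = √302 (l(w) = √(238 + (-45 + 109)) = √(238 + 64) = √302)
(-85606 + l(S(23))) - 139463 = (-85606 + √302) - 139463 = -225069 + √302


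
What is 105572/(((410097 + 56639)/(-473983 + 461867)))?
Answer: -79944397/29171 ≈ -2740.5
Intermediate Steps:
105572/(((410097 + 56639)/(-473983 + 461867))) = 105572/((466736/(-12116))) = 105572/((466736*(-1/12116))) = 105572/(-116684/3029) = 105572*(-3029/116684) = -79944397/29171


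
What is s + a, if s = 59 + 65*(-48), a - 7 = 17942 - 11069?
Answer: 3819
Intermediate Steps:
a = 6880 (a = 7 + (17942 - 11069) = 7 + 6873 = 6880)
s = -3061 (s = 59 - 3120 = -3061)
s + a = -3061 + 6880 = 3819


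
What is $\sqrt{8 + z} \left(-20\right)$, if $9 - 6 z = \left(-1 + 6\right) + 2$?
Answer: $- \frac{100 \sqrt{3}}{3} \approx -57.735$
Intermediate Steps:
$z = \frac{1}{3}$ ($z = \frac{3}{2} - \frac{\left(-1 + 6\right) + 2}{6} = \frac{3}{2} - \frac{5 + 2}{6} = \frac{3}{2} - \frac{7}{6} = \frac{1}{3} \approx 0.33333$)
$\sqrt{8 + z} \left(-20\right) = \sqrt{8 + \frac{1}{3}} \left(-20\right) = \sqrt{\frac{25}{3}} \left(-20\right) = \frac{5 \sqrt{3}}{3} \left(-20\right) = - \frac{100 \sqrt{3}}{3}$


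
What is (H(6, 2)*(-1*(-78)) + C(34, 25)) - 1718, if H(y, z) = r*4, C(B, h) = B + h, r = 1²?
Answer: -1347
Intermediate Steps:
r = 1
H(y, z) = 4 (H(y, z) = 1*4 = 4)
(H(6, 2)*(-1*(-78)) + C(34, 25)) - 1718 = (4*(-1*(-78)) + (34 + 25)) - 1718 = (4*78 + 59) - 1718 = (312 + 59) - 1718 = 371 - 1718 = -1347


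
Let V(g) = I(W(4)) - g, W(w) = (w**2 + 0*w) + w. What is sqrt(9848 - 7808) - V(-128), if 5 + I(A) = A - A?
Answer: -123 + 2*sqrt(510) ≈ -77.834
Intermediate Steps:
W(w) = w + w**2 (W(w) = (w**2 + 0) + w = w**2 + w = w + w**2)
I(A) = -5 (I(A) = -5 + (A - A) = -5 + 0 = -5)
V(g) = -5 - g
sqrt(9848 - 7808) - V(-128) = sqrt(9848 - 7808) - (-5 - 1*(-128)) = sqrt(2040) - (-5 + 128) = 2*sqrt(510) - 1*123 = 2*sqrt(510) - 123 = -123 + 2*sqrt(510)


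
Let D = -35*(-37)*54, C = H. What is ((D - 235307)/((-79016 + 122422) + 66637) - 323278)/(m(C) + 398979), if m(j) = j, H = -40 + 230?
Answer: -35574646331/43925754267 ≈ -0.80988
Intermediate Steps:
H = 190
C = 190
D = 69930 (D = 1295*54 = 69930)
((D - 235307)/((-79016 + 122422) + 66637) - 323278)/(m(C) + 398979) = ((69930 - 235307)/((-79016 + 122422) + 66637) - 323278)/(190 + 398979) = (-165377/(43406 + 66637) - 323278)/399169 = (-165377/110043 - 323278)*(1/399169) = -35574646331/110043*1/399169 = -35574646331/43925754267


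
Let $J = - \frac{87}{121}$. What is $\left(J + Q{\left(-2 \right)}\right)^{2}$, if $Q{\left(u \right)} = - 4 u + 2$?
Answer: $\frac{1261129}{14641} \approx 86.137$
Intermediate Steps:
$Q{\left(u \right)} = 2 - 4 u$
$J = - \frac{87}{121}$ ($J = \left(-87\right) \frac{1}{121} = - \frac{87}{121} \approx -0.71901$)
$\left(J + Q{\left(-2 \right)}\right)^{2} = \left(- \frac{87}{121} + \left(2 - -8\right)\right)^{2} = \left(- \frac{87}{121} + \left(2 + 8\right)\right)^{2} = \left(- \frac{87}{121} + 10\right)^{2} = \left(\frac{1123}{121}\right)^{2} = \frac{1261129}{14641}$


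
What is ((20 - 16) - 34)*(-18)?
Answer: 540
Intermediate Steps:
((20 - 16) - 34)*(-18) = (4 - 34)*(-18) = -30*(-18) = 540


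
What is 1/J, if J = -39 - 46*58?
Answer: -1/2707 ≈ -0.00036941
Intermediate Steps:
J = -2707 (J = -39 - 2668 = -2707)
1/J = 1/(-2707) = -1/2707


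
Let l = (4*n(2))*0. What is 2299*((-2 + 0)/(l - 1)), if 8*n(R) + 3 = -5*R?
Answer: 4598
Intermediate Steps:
n(R) = -3/8 - 5*R/8 (n(R) = -3/8 + (-5*R)/8 = -3/8 - 5*R/8)
l = 0 (l = (4*(-3/8 - 5/8*2))*0 = (4*(-3/8 - 5/4))*0 = (4*(-13/8))*0 = -13/2*0 = 0)
2299*((-2 + 0)/(l - 1)) = 2299*((-2 + 0)/(0 - 1)) = 2299*(-2/(-1)) = 2299*(-2*(-1)) = 2299*2 = 4598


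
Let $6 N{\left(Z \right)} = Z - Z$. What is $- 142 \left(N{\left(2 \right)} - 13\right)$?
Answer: $1846$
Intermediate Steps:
$N{\left(Z \right)} = 0$ ($N{\left(Z \right)} = \frac{Z - Z}{6} = \frac{1}{6} \cdot 0 = 0$)
$- 142 \left(N{\left(2 \right)} - 13\right) = - 142 \left(0 - 13\right) = \left(-142\right) \left(-13\right) = 1846$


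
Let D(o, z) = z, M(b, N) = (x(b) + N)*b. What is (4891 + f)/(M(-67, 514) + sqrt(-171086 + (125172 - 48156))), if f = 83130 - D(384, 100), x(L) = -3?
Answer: -1003383759/390755413 - 29307*I*sqrt(94070)/390755413 ≈ -2.5678 - 0.023003*I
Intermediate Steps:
M(b, N) = b*(-3 + N) (M(b, N) = (-3 + N)*b = b*(-3 + N))
f = 83030 (f = 83130 - 1*100 = 83130 - 100 = 83030)
(4891 + f)/(M(-67, 514) + sqrt(-171086 + (125172 - 48156))) = (4891 + 83030)/(-67*(-3 + 514) + sqrt(-171086 + (125172 - 48156))) = 87921/(-67*511 + sqrt(-171086 + 77016)) = 87921/(-34237 + sqrt(-94070)) = 87921/(-34237 + I*sqrt(94070))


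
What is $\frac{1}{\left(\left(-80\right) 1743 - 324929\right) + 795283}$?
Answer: $\frac{1}{330914} \approx 3.0219 \cdot 10^{-6}$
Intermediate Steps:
$\frac{1}{\left(\left(-80\right) 1743 - 324929\right) + 795283} = \frac{1}{\left(-139440 - 324929\right) + 795283} = \frac{1}{-464369 + 795283} = \frac{1}{330914}$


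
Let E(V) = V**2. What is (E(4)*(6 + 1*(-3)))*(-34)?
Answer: -1632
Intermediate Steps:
(E(4)*(6 + 1*(-3)))*(-34) = (4**2*(6 + 1*(-3)))*(-34) = (16*(6 - 3))*(-34) = (16*3)*(-34) = 48*(-34) = -1632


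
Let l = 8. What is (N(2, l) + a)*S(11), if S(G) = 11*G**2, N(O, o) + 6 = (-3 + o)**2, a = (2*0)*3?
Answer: 25289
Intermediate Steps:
a = 0 (a = 0*3 = 0)
N(O, o) = -6 + (-3 + o)**2
(N(2, l) + a)*S(11) = ((-6 + (-3 + 8)**2) + 0)*(11*11**2) = ((-6 + 5**2) + 0)*(11*121) = ((-6 + 25) + 0)*1331 = (19 + 0)*1331 = 19*1331 = 25289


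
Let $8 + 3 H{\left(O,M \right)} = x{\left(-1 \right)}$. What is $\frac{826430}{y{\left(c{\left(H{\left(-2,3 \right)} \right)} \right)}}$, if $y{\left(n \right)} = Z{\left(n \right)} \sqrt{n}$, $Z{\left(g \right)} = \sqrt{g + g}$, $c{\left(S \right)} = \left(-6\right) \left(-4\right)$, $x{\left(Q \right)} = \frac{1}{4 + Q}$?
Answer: $\frac{413215 \sqrt{2}}{24} \approx 24349.0$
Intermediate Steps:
$H{\left(O,M \right)} = - \frac{23}{9}$ ($H{\left(O,M \right)} = - \frac{8}{3} + \frac{1}{3 \left(4 - 1\right)} = - \frac{8}{3} + \frac{1}{3 \cdot 3} = - \frac{8}{3} + \frac{1}{3} \cdot \frac{1}{3} = - \frac{8}{3} + \frac{1}{9} = - \frac{23}{9}$)
$c{\left(S \right)} = 24$
$Z{\left(g \right)} = \sqrt{2} \sqrt{g}$ ($Z{\left(g \right)} = \sqrt{2 g} = \sqrt{2} \sqrt{g}$)
$y{\left(n \right)} = n \sqrt{2}$ ($y{\left(n \right)} = \sqrt{2} \sqrt{n} \sqrt{n} = n \sqrt{2}$)
$\frac{826430}{y{\left(c{\left(H{\left(-2,3 \right)} \right)} \right)}} = \frac{826430}{24 \sqrt{2}} = 826430 \frac{\sqrt{2}}{48} = \frac{413215 \sqrt{2}}{24}$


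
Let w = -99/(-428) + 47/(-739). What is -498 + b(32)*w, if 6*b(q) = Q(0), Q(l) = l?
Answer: -498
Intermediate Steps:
b(q) = 0 (b(q) = (1/6)*0 = 0)
w = 53045/316292 (w = -99*(-1/428) + 47*(-1/739) = 99/428 - 47/739 = 53045/316292 ≈ 0.16771)
-498 + b(32)*w = -498 + 0*(53045/316292) = -498 + 0 = -498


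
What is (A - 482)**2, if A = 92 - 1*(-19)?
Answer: 137641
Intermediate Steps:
A = 111 (A = 92 + 19 = 111)
(A - 482)**2 = (111 - 482)**2 = (-371)**2 = 137641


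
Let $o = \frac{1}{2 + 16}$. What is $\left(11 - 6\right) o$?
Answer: $\frac{5}{18} \approx 0.27778$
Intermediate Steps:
$o = \frac{1}{18} \approx 0.055556$
$\left(11 - 6\right) o = \left(11 - 6\right) \frac{1}{18} = 5 \cdot \frac{1}{18} = \frac{5}{18}$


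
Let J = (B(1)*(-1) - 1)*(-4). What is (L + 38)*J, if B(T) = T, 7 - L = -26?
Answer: 568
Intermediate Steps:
L = 33 (L = 7 - 1*(-26) = 7 + 26 = 33)
J = 8 (J = (1*(-1) - 1)*(-4) = (-1 - 1)*(-4) = -2*(-4) = 8)
(L + 38)*J = (33 + 38)*8 = 71*8 = 568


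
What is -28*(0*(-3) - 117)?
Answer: 3276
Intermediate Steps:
-28*(0*(-3) - 117) = -28*(0 - 117) = -28*(-117) = 3276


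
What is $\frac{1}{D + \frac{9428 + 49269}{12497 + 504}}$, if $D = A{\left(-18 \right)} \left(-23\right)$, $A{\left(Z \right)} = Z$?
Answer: $\frac{13001}{5441111} \approx 0.0023894$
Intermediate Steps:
$D = 414$ ($D = \left(-18\right) \left(-23\right) = 414$)
$\frac{1}{D + \frac{9428 + 49269}{12497 + 504}} = \frac{1}{414 + \frac{9428 + 49269}{12497 + 504}} = \frac{1}{414 + \frac{58697}{13001}} = \frac{1}{\frac{5441111}{13001}} = \frac{13001}{5441111}$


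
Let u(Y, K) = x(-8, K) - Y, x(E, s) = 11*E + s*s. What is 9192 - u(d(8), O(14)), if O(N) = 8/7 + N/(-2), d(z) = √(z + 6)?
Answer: 453039/49 + √14 ≈ 9249.4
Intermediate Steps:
x(E, s) = s² + 11*E (x(E, s) = 11*E + s² = s² + 11*E)
d(z) = √(6 + z)
O(N) = 8/7 - N/2 (O(N) = 8*(⅐) + N*(-½) = 8/7 - N/2)
u(Y, K) = -88 + K² - Y (u(Y, K) = (K² + 11*(-8)) - Y = (K² - 88) - Y = (-88 + K²) - Y = -88 + K² - Y)
9192 - u(d(8), O(14)) = 9192 - (-88 + (8/7 - ½*14)² - √(6 + 8)) = 9192 - (-88 + (8/7 - 7)² - √14) = 9192 - (-88 + (-41/7)² - √14) = 9192 - (-88 + 1681/49 - √14) = 9192 - (-2631/49 - √14) = 9192 + (2631/49 + √14) = 453039/49 + √14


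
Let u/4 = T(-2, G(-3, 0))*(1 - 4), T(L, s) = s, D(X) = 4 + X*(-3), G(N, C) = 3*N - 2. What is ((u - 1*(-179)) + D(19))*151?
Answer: 38958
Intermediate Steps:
G(N, C) = -2 + 3*N
D(X) = 4 - 3*X
u = 132 (u = 4*((-2 + 3*(-3))*(1 - 4)) = 4*((-2 - 9)*(-3)) = 4*(-11*(-3)) = 4*33 = 132)
((u - 1*(-179)) + D(19))*151 = ((132 - 1*(-179)) + (4 - 3*19))*151 = ((132 + 179) + (4 - 57))*151 = (311 - 53)*151 = 258*151 = 38958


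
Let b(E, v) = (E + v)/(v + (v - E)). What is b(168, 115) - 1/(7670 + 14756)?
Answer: 1586624/347603 ≈ 4.5645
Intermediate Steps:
b(E, v) = (E + v)/(-E + 2*v)
b(168, 115) - 1/(7670 + 14756) = (168 + 115)/(-1*168 + 2*115) - 1/(7670 + 14756) = 283/(-168 + 230) - 1/22426 = 283/62 - 1*1/22426 = (1/62)*283 - 1/22426 = 283/62 - 1/22426 = 1586624/347603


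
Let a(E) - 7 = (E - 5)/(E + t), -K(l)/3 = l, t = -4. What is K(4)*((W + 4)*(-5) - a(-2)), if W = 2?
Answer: 458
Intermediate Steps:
K(l) = -3*l
a(E) = 7 + (-5 + E)/(-4 + E) (a(E) = 7 + (E - 5)/(E - 4) = 7 + (-5 + E)/(-4 + E))
K(4)*((W + 4)*(-5) - a(-2)) = (-3*4)*((2 + 4)*(-5) - (-33 + 8*(-2))/(-4 - 2)) = -12*(6*(-5) - (-33 - 16)/(-6)) = -12*(-30 - (-1)*(-49)/6) = -12*(-30 - 1*49/6) = -12*(-30 - 49/6) = -12*(-229/6) = 458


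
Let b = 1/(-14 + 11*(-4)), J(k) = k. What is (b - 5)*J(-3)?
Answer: 873/58 ≈ 15.052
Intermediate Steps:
b = -1/58 (b = 1/(-14 - 44) = 1/(-58) = -1/58 ≈ -0.017241)
(b - 5)*J(-3) = (-1/58 - 5)*(-3) = -291/58*(-3) = 873/58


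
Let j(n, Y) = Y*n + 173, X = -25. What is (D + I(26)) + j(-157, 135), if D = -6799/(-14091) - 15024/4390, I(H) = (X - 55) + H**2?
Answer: -631861899157/30929745 ≈ -20429.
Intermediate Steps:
I(H) = -80 + H**2 (I(H) = (-25 - 55) + H**2 = -80 + H**2)
j(n, Y) = 173 + Y*n
D = -90927787/30929745 (D = -6799*(-1/14091) - 15024*1/4390 = 6799/14091 - 7512/2195 = -90927787/30929745 ≈ -2.9398)
(D + I(26)) + j(-157, 135) = (-90927787/30929745 + (-80 + 26**2)) + (173 + 135*(-157)) = (-90927787/30929745 + (-80 + 676)) + (173 - 21195) = (-90927787/30929745 + 596) - 21022 = 18343200233/30929745 - 21022 = -631861899157/30929745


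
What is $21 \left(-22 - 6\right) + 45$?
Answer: $-543$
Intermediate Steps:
$21 \left(-22 - 6\right) + 45 = 21 \left(-28\right) + 45 = -588 + 45 = -543$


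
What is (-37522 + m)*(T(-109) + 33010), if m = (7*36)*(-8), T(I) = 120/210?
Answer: -9136203812/7 ≈ -1.3052e+9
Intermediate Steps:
T(I) = 4/7 (T(I) = 120*(1/210) = 4/7)
m = -2016 (m = 252*(-8) = -2016)
(-37522 + m)*(T(-109) + 33010) = (-37522 - 2016)*(4/7 + 33010) = -39538*231074/7 = -9136203812/7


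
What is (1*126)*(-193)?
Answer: -24318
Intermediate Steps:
(1*126)*(-193) = 126*(-193) = -24318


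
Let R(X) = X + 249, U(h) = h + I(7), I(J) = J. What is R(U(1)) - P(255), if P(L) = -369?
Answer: 626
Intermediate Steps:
U(h) = 7 + h (U(h) = h + 7 = 7 + h)
R(X) = 249 + X
R(U(1)) - P(255) = (249 + (7 + 1)) - 1*(-369) = (249 + 8) + 369 = 257 + 369 = 626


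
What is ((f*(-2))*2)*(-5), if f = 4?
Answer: 80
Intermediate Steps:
((f*(-2))*2)*(-5) = ((4*(-2))*2)*(-5) = -8*2*(-5) = -16*(-5) = 80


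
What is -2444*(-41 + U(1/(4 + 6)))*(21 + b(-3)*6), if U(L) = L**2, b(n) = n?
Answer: 7513467/25 ≈ 3.0054e+5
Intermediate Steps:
-2444*(-41 + U(1/(4 + 6)))*(21 + b(-3)*6) = -2444*(-41 + (1/(4 + 6))**2)*(21 - 3*6) = -2444*(-41 + (1/10)**2)*(21 - 18) = -2444*(-41 + (1/10)**2)*3 = -2444*(-41 + 1/100)*3 = -(-2504489)*3/25 = -2444*(-12297/100) = 7513467/25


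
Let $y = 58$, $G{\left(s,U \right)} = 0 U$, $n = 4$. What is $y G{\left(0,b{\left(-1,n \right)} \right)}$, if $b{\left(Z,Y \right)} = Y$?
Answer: $0$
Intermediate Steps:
$G{\left(s,U \right)} = 0$
$y G{\left(0,b{\left(-1,n \right)} \right)} = 58 \cdot 0 = 0$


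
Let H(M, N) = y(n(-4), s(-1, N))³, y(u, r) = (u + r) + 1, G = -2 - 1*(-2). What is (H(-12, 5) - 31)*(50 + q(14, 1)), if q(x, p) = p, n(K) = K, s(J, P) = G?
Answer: -2958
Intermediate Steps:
G = 0 (G = -2 + 2 = 0)
s(J, P) = 0
y(u, r) = 1 + r + u (y(u, r) = (r + u) + 1 = 1 + r + u)
H(M, N) = -27 (H(M, N) = (1 + 0 - 4)³ = (-3)³ = -27)
(H(-12, 5) - 31)*(50 + q(14, 1)) = (-27 - 31)*(50 + 1) = -58*51 = -2958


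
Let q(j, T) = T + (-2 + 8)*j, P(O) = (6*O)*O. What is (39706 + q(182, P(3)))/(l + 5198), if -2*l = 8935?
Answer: 81704/1461 ≈ 55.923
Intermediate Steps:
l = -8935/2 (l = -1/2*8935 = -8935/2 ≈ -4467.5)
P(O) = 6*O**2
q(j, T) = T + 6*j
(39706 + q(182, P(3)))/(l + 5198) = (39706 + (6*3**2 + 6*182))/(-8935/2 + 5198) = (39706 + (6*9 + 1092))/(1461/2) = (39706 + (54 + 1092))*(2/1461) = (39706 + 1146)*(2/1461) = 40852*(2/1461) = 81704/1461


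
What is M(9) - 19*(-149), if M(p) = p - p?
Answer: 2831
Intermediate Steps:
M(p) = 0
M(9) - 19*(-149) = 0 - 19*(-149) = 0 + 2831 = 2831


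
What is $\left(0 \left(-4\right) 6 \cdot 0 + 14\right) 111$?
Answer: $1554$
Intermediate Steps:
$\left(0 \left(-4\right) 6 \cdot 0 + 14\right) 111 = \left(0 \cdot 6 \cdot 0 + 14\right) 111 = \left(0 \cdot 0 + 14\right) 111 = \left(0 + 14\right) 111 = 14 \cdot 111 = 1554$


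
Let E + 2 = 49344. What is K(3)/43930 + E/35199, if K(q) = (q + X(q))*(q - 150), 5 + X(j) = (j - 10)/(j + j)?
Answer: 4367958389/3092584140 ≈ 1.4124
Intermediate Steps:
E = 49342 (E = -2 + 49344 = 49342)
X(j) = -5 + (-10 + j)/(2*j) (X(j) = -5 + (j - 10)/(j + j) = -5 + (-10 + j)/((2*j)) = -5 + (-10 + j)*(1/(2*j)) = -5 + (-10 + j)/(2*j))
K(q) = (-150 + q)*(-9/2 + q - 5/q) (K(q) = (q + (-9/2 - 5/q))*(q - 150) = (-9/2 + q - 5/q)*(-150 + q) = (-150 + q)*(-9/2 + q - 5/q))
K(3)/43930 + E/35199 = (670 + 3² + 750/3 - 309/2*3)/43930 + 49342/35199 = (670 + 9 + 750*(⅓) - 927/2)*(1/43930) + 49342*(1/35199) = (670 + 9 + 250 - 927/2)*(1/43930) + 49342/35199 = (931/2)*(1/43930) + 49342/35199 = 931/87860 + 49342/35199 = 4367958389/3092584140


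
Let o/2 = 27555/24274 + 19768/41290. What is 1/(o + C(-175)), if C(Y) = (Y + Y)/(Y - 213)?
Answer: 48610262810/200756118929 ≈ 0.24214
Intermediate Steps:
C(Y) = 2*Y/(-213 + Y) (C(Y) = (2*Y)/(-213 + Y) = 2*Y/(-213 + Y))
o = 808797191/250568365 (o = 2*(27555/24274 + 19768/41290) = 2*(27555*(1/24274) + 19768*(1/41290)) = 2*(27555/24274 + 9884/20645) = 2*(808797191/501136730) = 808797191/250568365 ≈ 3.2279)
1/(o + C(-175)) = 1/(808797191/250568365 + 2*(-175)/(-213 - 175)) = 1/(808797191/250568365 + 2*(-175)/(-388)) = 1/(808797191/250568365 + 2*(-175)*(-1/388)) = 1/(808797191/250568365 + 175/194) = 1/(200756118929/48610262810) = 48610262810/200756118929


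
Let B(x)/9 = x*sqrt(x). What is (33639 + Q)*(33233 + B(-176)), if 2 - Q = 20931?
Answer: 422391430 - 80530560*I*sqrt(11) ≈ 4.2239e+8 - 2.6709e+8*I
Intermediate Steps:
Q = -20929 (Q = 2 - 1*20931 = 2 - 20931 = -20929)
B(x) = 9*x**(3/2) (B(x) = 9*(x*sqrt(x)) = 9*x**(3/2))
(33639 + Q)*(33233 + B(-176)) = (33639 - 20929)*(33233 + 9*(-176)**(3/2)) = 12710*(33233 + 9*(-704*I*sqrt(11))) = 12710*(33233 - 6336*I*sqrt(11)) = 422391430 - 80530560*I*sqrt(11)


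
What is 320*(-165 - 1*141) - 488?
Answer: -98408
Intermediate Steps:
320*(-165 - 1*141) - 488 = 320*(-165 - 141) - 488 = 320*(-306) - 488 = -97920 - 488 = -98408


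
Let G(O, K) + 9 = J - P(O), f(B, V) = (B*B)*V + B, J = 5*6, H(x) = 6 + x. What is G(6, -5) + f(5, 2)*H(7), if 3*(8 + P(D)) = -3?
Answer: 745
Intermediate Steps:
P(D) = -9 (P(D) = -8 + (1/3)*(-3) = -8 - 1 = -9)
J = 30
f(B, V) = B + V*B**2 (f(B, V) = B**2*V + B = V*B**2 + B = B + V*B**2)
G(O, K) = 30 (G(O, K) = -9 + (30 - 1*(-9)) = -9 + (30 + 9) = -9 + 39 = 30)
G(6, -5) + f(5, 2)*H(7) = 30 + (5*(1 + 5*2))*(6 + 7) = 30 + (5*(1 + 10))*13 = 30 + (5*11)*13 = 30 + 55*13 = 30 + 715 = 745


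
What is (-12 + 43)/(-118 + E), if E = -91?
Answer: -31/209 ≈ -0.14833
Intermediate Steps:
(-12 + 43)/(-118 + E) = (-12 + 43)/(-118 - 91) = 31/(-209) = -1/209*31 = -31/209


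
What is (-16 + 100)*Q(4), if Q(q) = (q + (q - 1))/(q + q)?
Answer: 147/2 ≈ 73.500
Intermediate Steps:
Q(q) = (-1 + 2*q)/(2*q) (Q(q) = (q + (-1 + q))/((2*q)) = (-1 + 2*q)*(1/(2*q)) = (-1 + 2*q)/(2*q))
(-16 + 100)*Q(4) = (-16 + 100)*((-½ + 4)/4) = 84*((¼)*(7/2)) = 84*(7/8) = 147/2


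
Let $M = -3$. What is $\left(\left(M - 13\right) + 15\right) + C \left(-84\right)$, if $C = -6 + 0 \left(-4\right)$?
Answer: $503$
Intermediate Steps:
$C = -6$ ($C = -6 + 0 = -6$)
$\left(\left(M - 13\right) + 15\right) + C \left(-84\right) = \left(\left(-3 - 13\right) + 15\right) - -504 = \left(-16 + 15\right) + 504 = -1 + 504 = 503$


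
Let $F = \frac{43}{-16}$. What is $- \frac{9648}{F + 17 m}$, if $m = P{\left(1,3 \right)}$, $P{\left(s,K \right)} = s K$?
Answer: $- \frac{154368}{773} \approx -199.7$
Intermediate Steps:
$P{\left(s,K \right)} = K s$
$m = 3$ ($m = 3 \cdot 1 = 3$)
$F = - \frac{43}{16}$ ($F = 43 \left(- \frac{1}{16}\right) = - \frac{43}{16} \approx -2.6875$)
$- \frac{9648}{F + 17 m} = - \frac{9648}{- \frac{43}{16} + 17 \cdot 3} = - \frac{9648}{- \frac{43}{16} + 51} = - \frac{9648}{\frac{773}{16}} = \left(-9648\right) \frac{16}{773} = - \frac{154368}{773}$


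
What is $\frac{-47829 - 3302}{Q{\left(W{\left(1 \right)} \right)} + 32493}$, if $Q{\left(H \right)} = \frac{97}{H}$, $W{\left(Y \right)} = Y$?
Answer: $- \frac{51131}{32590} \approx -1.5689$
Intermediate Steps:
$\frac{-47829 - 3302}{Q{\left(W{\left(1 \right)} \right)} + 32493} = \frac{-47829 - 3302}{\frac{97}{1} + 32493} = - \frac{51131}{97 \cdot 1 + 32493} = - \frac{51131}{97 + 32493} = - \frac{51131}{32590}$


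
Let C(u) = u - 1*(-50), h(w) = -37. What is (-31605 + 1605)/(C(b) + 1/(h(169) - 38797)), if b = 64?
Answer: -46600800/177083 ≈ -263.16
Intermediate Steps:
C(u) = 50 + u (C(u) = u + 50 = 50 + u)
(-31605 + 1605)/(C(b) + 1/(h(169) - 38797)) = (-31605 + 1605)/((50 + 64) + 1/(-37 - 38797)) = -30000/(114 + 1/(-38834)) = -30000/(114 - 1/38834) = -30000/4427075/38834 = -30000*38834/4427075 = -46600800/177083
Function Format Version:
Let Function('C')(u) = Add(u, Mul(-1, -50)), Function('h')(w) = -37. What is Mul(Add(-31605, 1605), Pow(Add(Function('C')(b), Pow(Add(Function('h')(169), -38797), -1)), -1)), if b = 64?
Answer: Rational(-46600800, 177083) ≈ -263.16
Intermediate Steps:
Function('C')(u) = Add(50, u) (Function('C')(u) = Add(u, 50) = Add(50, u))
Mul(Add(-31605, 1605), Pow(Add(Function('C')(b), Pow(Add(Function('h')(169), -38797), -1)), -1)) = Mul(Add(-31605, 1605), Pow(Add(Add(50, 64), Pow(Add(-37, -38797), -1)), -1)) = Mul(-30000, Pow(Add(114, Pow(-38834, -1)), -1)) = Mul(-30000, Pow(Add(114, Rational(-1, 38834)), -1)) = Mul(-30000, Pow(Rational(4427075, 38834), -1)) = Mul(-30000, Rational(38834, 4427075)) = Rational(-46600800, 177083)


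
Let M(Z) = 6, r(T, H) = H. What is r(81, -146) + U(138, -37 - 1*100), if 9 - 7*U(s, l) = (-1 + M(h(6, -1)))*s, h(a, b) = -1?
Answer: -1703/7 ≈ -243.29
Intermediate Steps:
U(s, l) = 9/7 - 5*s/7 (U(s, l) = 9/7 - (-1 + 6)*s/7 = 9/7 - 5*s/7)
r(81, -146) + U(138, -37 - 1*100) = -146 + (9/7 - 5/7*138) = -146 + (9/7 - 690/7) = -146 - 681/7 = -1703/7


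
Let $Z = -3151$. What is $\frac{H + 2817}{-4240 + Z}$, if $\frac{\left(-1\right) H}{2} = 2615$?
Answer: $\frac{127}{389} \approx 0.32648$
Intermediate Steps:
$H = -5230$ ($H = \left(-2\right) 2615 = -5230$)
$\frac{H + 2817}{-4240 + Z} = \frac{-5230 + 2817}{-4240 - 3151} = - \frac{2413}{-7391} = \left(-2413\right) \left(- \frac{1}{7391}\right) = \frac{127}{389}$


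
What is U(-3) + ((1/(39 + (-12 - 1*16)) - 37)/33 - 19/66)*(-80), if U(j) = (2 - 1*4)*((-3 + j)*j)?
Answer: 27772/363 ≈ 76.507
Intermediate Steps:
U(j) = -2*j*(-3 + j) (U(j) = (2 - 4)*(j*(-3 + j)) = -2*j*(-3 + j))
U(-3) + ((1/(39 + (-12 - 1*16)) - 37)/33 - 19/66)*(-80) = 2*(-3)*(3 - 1*(-3)) + ((1/(39 + (-12 - 1*16)) - 37)/33 - 19/66)*(-80) = 2*(-3)*(3 + 3) + ((1/(39 + (-12 - 16)) - 37)*(1/33) - 19*1/66)*(-80) = 2*(-3)*6 + ((1/(39 - 28) - 37)*(1/33) - 19/66)*(-80) = -36 + ((1/11 - 37)*(1/33) - 19/66)*(-80) = -36 + (-406/11*1/33 - 19/66)*(-80) = -36 + (-406/363 - 19/66)*(-80) = -36 - 1021/726*(-80) = -36 + 40840/363 = 27772/363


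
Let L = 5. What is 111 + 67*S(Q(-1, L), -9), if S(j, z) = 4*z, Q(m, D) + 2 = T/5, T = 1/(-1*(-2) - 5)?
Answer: -2301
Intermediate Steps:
T = -1/3 (T = 1/(2 - 5) = 1/(-3) = -1/3 ≈ -0.33333)
Q(m, D) = -31/15 (Q(m, D) = -2 - 1/3/5 = -2 - 1/3*1/5 = -2 - 1/15 = -31/15)
111 + 67*S(Q(-1, L), -9) = 111 + 67*(4*(-9)) = 111 + 67*(-36) = 111 - 2412 = -2301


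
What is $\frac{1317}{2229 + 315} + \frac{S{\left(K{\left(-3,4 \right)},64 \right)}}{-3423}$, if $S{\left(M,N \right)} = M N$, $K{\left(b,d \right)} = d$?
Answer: $\frac{1285609}{2902704} \approx 0.4429$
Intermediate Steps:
$\frac{1317}{2229 + 315} + \frac{S{\left(K{\left(-3,4 \right)},64 \right)}}{-3423} = \frac{1317}{2229 + 315} + \frac{4 \cdot 64}{-3423} = \frac{1317}{2544} + 256 \left(- \frac{1}{3423}\right) = 1317 \cdot \frac{1}{2544} - \frac{256}{3423} = \frac{439}{848} - \frac{256}{3423} = \frac{1285609}{2902704}$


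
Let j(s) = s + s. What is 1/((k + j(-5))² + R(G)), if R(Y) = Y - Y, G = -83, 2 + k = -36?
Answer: 1/2304 ≈ 0.00043403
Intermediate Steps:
j(s) = 2*s
k = -38 (k = -2 - 36 = -38)
R(Y) = 0
1/((k + j(-5))² + R(G)) = 1/((-38 + 2*(-5))² + 0) = 1/((-38 - 10)² + 0) = 1/((-48)² + 0) = 1/(2304 + 0) = 1/2304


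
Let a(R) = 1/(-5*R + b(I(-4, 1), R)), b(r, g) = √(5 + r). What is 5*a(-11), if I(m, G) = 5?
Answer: 55/603 - √10/603 ≈ 0.085966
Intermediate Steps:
a(R) = 1/(√10 - 5*R) (a(R) = 1/(-5*R + √(5 + 5)) = 1/(-5*R + √10) = 1/(√10 - 5*R))
5*a(-11) = 5*(-1/(-√10 + 5*(-11))) = 5*(-1/(-√10 - 55)) = 5*(-1/(-55 - √10)) = -5/(-55 - √10)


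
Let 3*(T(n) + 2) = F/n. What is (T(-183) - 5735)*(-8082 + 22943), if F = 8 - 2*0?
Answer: -46806517681/549 ≈ -8.5258e+7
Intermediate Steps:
F = 8 (F = 8 + 0 = 8)
T(n) = -2 + 8/(3*n) (T(n) = -2 + (8/n)/3 = -2 + 8/(3*n))
(T(-183) - 5735)*(-8082 + 22943) = ((-2 + (8/3)/(-183)) - 5735)*(-8082 + 22943) = ((-2 + (8/3)*(-1/183)) - 5735)*14861 = ((-2 - 8/549) - 5735)*14861 = (-1106/549 - 5735)*14861 = -3149621/549*14861 = -46806517681/549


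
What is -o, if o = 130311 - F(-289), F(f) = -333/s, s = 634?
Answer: -82617507/634 ≈ -1.3031e+5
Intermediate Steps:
F(f) = -333/634
o = 82617507/634 (o = 130311 - 1*(-333/634) = 130311 + 333/634 = 82617507/634 ≈ 1.3031e+5)
-o = -1*82617507/634 = -82617507/634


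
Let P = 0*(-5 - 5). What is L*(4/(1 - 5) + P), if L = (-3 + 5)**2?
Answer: -4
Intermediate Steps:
P = 0 (P = 0*(-10) = 0)
L = 4 (L = 2**2 = 4)
L*(4/(1 - 5) + P) = 4*(4/(1 - 5) + 0) = 4*(4/(-4) + 0) = 4*(4*(-1/4) + 0) = 4*(-1 + 0) = 4*(-1) = -4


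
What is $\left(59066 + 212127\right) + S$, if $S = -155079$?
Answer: $116114$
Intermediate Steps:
$\left(59066 + 212127\right) + S = \left(59066 + 212127\right) - 155079 = 271193 - 155079 = 116114$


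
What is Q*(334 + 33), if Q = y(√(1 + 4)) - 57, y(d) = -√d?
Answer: -20919 - 367*5^(¼) ≈ -21468.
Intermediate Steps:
Q = -57 - 5^(¼) (Q = -√(√(1 + 4)) - 57 = -√(√5) - 57 = -5^(¼) - 57 = -57 - 5^(¼) ≈ -58.495)
Q*(334 + 33) = (-57 - 5^(¼))*(334 + 33) = (-57 - 5^(¼))*367 = -20919 - 367*5^(¼)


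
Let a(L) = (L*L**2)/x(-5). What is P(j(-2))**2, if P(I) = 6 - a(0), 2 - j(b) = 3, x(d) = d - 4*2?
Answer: 36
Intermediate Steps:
x(d) = -8 + d (x(d) = d - 8 = -8 + d)
j(b) = -1 (j(b) = 2 - 1*3 = 2 - 3 = -1)
a(L) = -L**3/13 (a(L) = (L*L**2)/(-8 - 5) = L**3/(-13) = L**3*(-1/13) = -L**3/13)
P(I) = 6 (P(I) = 6 - (-1)*0**3/13 = 6 - (-1)*0/13 = 6 - 1*0 = 6 + 0 = 6)
P(j(-2))**2 = 6**2 = 36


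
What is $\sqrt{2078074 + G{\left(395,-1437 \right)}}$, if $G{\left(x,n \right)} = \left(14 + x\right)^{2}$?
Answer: $\sqrt{2245355} \approx 1498.5$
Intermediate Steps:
$\sqrt{2078074 + G{\left(395,-1437 \right)}} = \sqrt{2078074 + \left(14 + 395\right)^{2}} = \sqrt{2078074 + 409^{2}} = \sqrt{2078074 + 167281} = \sqrt{2245355}$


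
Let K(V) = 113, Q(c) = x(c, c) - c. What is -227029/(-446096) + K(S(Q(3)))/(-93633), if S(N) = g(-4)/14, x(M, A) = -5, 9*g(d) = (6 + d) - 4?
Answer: 21206997509/41769306768 ≈ 0.50772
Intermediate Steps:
g(d) = 2/9 + d/9 (g(d) = ((6 + d) - 4)/9 = (2 + d)/9 = 2/9 + d/9)
Q(c) = -5 - c
S(N) = -1/63 (S(N) = (2/9 + (⅑)*(-4))/14 = (2/9 - 4/9)*(1/14) = -2/9*1/14 = -1/63)
-227029/(-446096) + K(S(Q(3)))/(-93633) = -227029/(-446096) + 113/(-93633) = -227029*(-1/446096) + 113*(-1/93633) = 227029/446096 - 113/93633 = 21206997509/41769306768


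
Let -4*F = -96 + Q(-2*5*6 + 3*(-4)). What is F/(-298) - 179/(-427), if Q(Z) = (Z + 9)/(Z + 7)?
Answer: 11231341/33083960 ≈ 0.33948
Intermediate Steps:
Q(Z) = (9 + Z)/(7 + Z)
F = 6177/260 (F = -(-96 + (9 + (-2*5*6 + 3*(-4)))/(7 + (-2*5*6 + 3*(-4))))/4 = -(-96 + (9 + (-10*6 - 12))/(7 + (-10*6 - 12)))/4 = -(-96 + (9 + (-60 - 12))/(7 + (-60 - 12)))/4 = -(-96 + (9 - 72)/(7 - 72))/4 = -(-96 - 63/(-65))/4 = -(-96 - 1/65*(-63))/4 = -(-96 + 63/65)/4 = -1/4*(-6177/65) = 6177/260 ≈ 23.758)
F/(-298) - 179/(-427) = (6177/260)/(-298) - 179/(-427) = (6177/260)*(-1/298) - 179*(-1/427) = -6177/77480 + 179/427 = 11231341/33083960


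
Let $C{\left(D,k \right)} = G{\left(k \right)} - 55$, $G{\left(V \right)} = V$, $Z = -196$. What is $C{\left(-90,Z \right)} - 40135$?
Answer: $-40386$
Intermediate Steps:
$C{\left(D,k \right)} = -55 + k$ ($C{\left(D,k \right)} = k - 55 = -55 + k$)
$C{\left(-90,Z \right)} - 40135 = \left(-55 - 196\right) - 40135 = -251 - 40135 = -40386$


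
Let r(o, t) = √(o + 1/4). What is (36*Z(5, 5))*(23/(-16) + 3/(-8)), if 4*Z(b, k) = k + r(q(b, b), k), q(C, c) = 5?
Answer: -1305/16 - 261*√21/32 ≈ -118.94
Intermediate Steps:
r(o, t) = √(¼ + o) (r(o, t) = √(o + ¼) = √(¼ + o))
Z(b, k) = k/4 + √21/8 (Z(b, k) = (k + √(1 + 4*5)/2)/4 = (k + √(1 + 20)/2)/4 = (k + √21/2)/4 = k/4 + √21/8)
(36*Z(5, 5))*(23/(-16) + 3/(-8)) = (36*((¼)*5 + √21/8))*(23/(-16) + 3/(-8)) = (36*(5/4 + √21/8))*(23*(-1/16) + 3*(-⅛)) = (45 + 9*√21/2)*(-23/16 - 3/8) = (45 + 9*√21/2)*(-29/16) = -1305/16 - 261*√21/32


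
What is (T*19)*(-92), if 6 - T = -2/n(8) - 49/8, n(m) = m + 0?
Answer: -43263/2 ≈ -21632.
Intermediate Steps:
n(m) = m
T = 99/8 (T = 6 - (-2/8 - 49/8) = 6 - (-2*⅛ - 49*⅛) = 6 - (-¼ - 49/8) = 6 - 1*(-51/8) = 6 + 51/8 = 99/8 ≈ 12.375)
(T*19)*(-92) = ((99/8)*19)*(-92) = (1881/8)*(-92) = -43263/2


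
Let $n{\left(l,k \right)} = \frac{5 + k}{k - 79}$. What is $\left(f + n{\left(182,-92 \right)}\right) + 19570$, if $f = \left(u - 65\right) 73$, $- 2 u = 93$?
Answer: $\frac{1303135}{114} \approx 11431.0$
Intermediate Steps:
$u = - \frac{93}{2}$ ($u = \left(- \frac{1}{2}\right) 93 = - \frac{93}{2} \approx -46.5$)
$f = - \frac{16279}{2}$ ($f = \left(- \frac{93}{2} - 65\right) 73 = \left(- \frac{223}{2}\right) 73 = - \frac{16279}{2} \approx -8139.5$)
$n{\left(l,k \right)} = \frac{5 + k}{-79 + k}$
$\left(f + n{\left(182,-92 \right)}\right) + 19570 = \left(- \frac{16279}{2} + \frac{5 - 92}{-79 - 92}\right) + 19570 = \left(- \frac{16279}{2} + \frac{1}{-171} \left(-87\right)\right) + 19570 = \left(- \frac{16279}{2} - - \frac{29}{57}\right) + 19570 = \left(- \frac{16279}{2} + \frac{29}{57}\right) + 19570 = - \frac{927845}{114} + 19570 = \frac{1303135}{114}$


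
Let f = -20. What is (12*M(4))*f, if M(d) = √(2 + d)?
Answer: -240*√6 ≈ -587.88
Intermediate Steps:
(12*M(4))*f = (12*√(2 + 4))*(-20) = (12*√6)*(-20) = -240*√6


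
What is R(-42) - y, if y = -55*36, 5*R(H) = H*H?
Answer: 11664/5 ≈ 2332.8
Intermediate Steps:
R(H) = H²/5 (R(H) = (H*H)/5 = H²/5)
y = -1980
R(-42) - y = (⅕)*(-42)² - 1*(-1980) = (⅕)*1764 + 1980 = 1764/5 + 1980 = 11664/5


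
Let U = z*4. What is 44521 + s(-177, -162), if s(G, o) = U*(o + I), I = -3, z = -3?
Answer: 46501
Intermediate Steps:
U = -12 (U = -3*4 = -12)
s(G, o) = 36 - 12*o (s(G, o) = -12*(o - 3) = -12*(-3 + o) = 36 - 12*o)
44521 + s(-177, -162) = 44521 + (36 - 12*(-162)) = 44521 + (36 + 1944) = 44521 + 1980 = 46501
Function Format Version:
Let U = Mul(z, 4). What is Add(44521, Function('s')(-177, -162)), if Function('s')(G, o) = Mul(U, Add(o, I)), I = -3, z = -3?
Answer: 46501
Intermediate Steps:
U = -12 (U = Mul(-3, 4) = -12)
Function('s')(G, o) = Add(36, Mul(-12, o)) (Function('s')(G, o) = Mul(-12, Add(o, -3)) = Mul(-12, Add(-3, o)) = Add(36, Mul(-12, o)))
Add(44521, Function('s')(-177, -162)) = Add(44521, Add(36, Mul(-12, -162))) = Add(44521, Add(36, 1944)) = Add(44521, 1980) = 46501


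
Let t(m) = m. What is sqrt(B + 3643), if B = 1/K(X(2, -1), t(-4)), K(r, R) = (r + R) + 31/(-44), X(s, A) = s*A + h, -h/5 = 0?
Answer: sqrt(317019095)/295 ≈ 60.356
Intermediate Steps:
h = 0 (h = -5*0 = 0)
X(s, A) = A*s (X(s, A) = s*A + 0 = A*s + 0 = A*s)
K(r, R) = -31/44 + R + r (K(r, R) = (R + r) + 31*(-1/44) = (R + r) - 31/44 = -31/44 + R + r)
B = -44/295 (B = 1/(-31/44 - 4 - 1*2) = 1/(-31/44 - 4 - 2) = 1/(-295/44) = -44/295 ≈ -0.14915)
sqrt(B + 3643) = sqrt(-44/295 + 3643) = sqrt(1074641/295) = sqrt(317019095)/295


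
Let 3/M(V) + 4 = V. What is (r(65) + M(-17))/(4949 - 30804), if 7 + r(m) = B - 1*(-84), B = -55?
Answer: -153/180985 ≈ -0.00084537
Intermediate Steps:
M(V) = 3/(-4 + V)
r(m) = 22 (r(m) = -7 + (-55 - 1*(-84)) = -7 + (-55 + 84) = -7 + 29 = 22)
(r(65) + M(-17))/(4949 - 30804) = (22 + 3/(-4 - 17))/(4949 - 30804) = (22 + 3/(-21))/(-25855) = (22 + 3*(-1/21))*(-1/25855) = (22 - ⅐)*(-1/25855) = (153/7)*(-1/25855) = -153/180985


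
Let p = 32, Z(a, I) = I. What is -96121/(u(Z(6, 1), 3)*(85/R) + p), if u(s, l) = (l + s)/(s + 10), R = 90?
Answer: -9515979/3202 ≈ -2971.9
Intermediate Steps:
u(s, l) = (l + s)/(10 + s)
-96121/(u(Z(6, 1), 3)*(85/R) + p) = -96121/(((3 + 1)/(10 + 1))*(85/90) + 32) = -96121/((4/11)*(85*(1/90)) + 32) = -96121/(((1/11)*4)*(17/18) + 32) = -96121/((4/11)*(17/18) + 32) = -96121/(34/99 + 32) = -96121/3202/99 = -96121*99/3202 = -9515979/3202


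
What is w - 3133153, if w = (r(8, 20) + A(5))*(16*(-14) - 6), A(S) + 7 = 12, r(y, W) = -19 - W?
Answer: -3125333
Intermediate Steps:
A(S) = 5 (A(S) = -7 + 12 = 5)
w = 7820 (w = ((-19 - 1*20) + 5)*(16*(-14) - 6) = ((-19 - 20) + 5)*(-224 - 6) = (-39 + 5)*(-230) = -34*(-230) = 7820)
w - 3133153 = 7820 - 3133153 = -3125333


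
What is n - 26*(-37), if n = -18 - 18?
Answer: 926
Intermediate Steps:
n = -36
n - 26*(-37) = -36 - 26*(-37) = -36 + 962 = 926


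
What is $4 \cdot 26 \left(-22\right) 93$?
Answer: $-212784$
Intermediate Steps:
$4 \cdot 26 \left(-22\right) 93 = 4 \left(\left(-572\right) 93\right) = 4 \left(-53196\right) = -212784$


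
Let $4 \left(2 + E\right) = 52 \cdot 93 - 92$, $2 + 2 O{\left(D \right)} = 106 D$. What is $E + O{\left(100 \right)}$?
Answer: $6483$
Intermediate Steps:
$O{\left(D \right)} = -1 + 53 D$ ($O{\left(D \right)} = -1 + \frac{106 D}{2} = -1 + 53 D$)
$E = 1184$ ($E = -2 + \frac{52 \cdot 93 - 92}{4} = -2 + \frac{4836 - 92}{4} = -2 + \frac{1}{4} \cdot 4744 = -2 + 1186 = 1184$)
$E + O{\left(100 \right)} = 1184 + \left(-1 + 53 \cdot 100\right) = 1184 + \left(-1 + 5300\right) = 1184 + 5299 = 6483$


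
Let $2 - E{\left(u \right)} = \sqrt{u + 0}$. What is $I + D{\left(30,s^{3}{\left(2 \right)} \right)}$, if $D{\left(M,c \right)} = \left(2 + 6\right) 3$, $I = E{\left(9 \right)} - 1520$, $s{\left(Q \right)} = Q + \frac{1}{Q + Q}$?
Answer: $-1497$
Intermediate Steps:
$s{\left(Q \right)} = Q + \frac{1}{2 Q}$
$E{\left(u \right)} = 2 - \sqrt{u}$ ($E{\left(u \right)} = 2 - \sqrt{u + 0} = 2 - \sqrt{u}$)
$I = -1521$ ($I = \left(2 - \sqrt{9}\right) - 1520 = \left(2 - 3\right) - 1520 = -1 - 1520 = -1521$)
$D{\left(M,c \right)} = 24$ ($D{\left(M,c \right)} = 8 \cdot 3 = 24$)
$I + D{\left(30,s^{3}{\left(2 \right)} \right)} = -1521 + 24 = -1497$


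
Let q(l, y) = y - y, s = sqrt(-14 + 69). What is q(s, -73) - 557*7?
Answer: -3899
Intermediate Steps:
s = sqrt(55) ≈ 7.4162
q(l, y) = 0
q(s, -73) - 557*7 = 0 - 557*7 = 0 - 1*3899 = 0 - 3899 = -3899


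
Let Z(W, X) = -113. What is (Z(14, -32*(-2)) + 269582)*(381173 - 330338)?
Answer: 13698456615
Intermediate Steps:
(Z(14, -32*(-2)) + 269582)*(381173 - 330338) = (-113 + 269582)*(381173 - 330338) = 269469*50835 = 13698456615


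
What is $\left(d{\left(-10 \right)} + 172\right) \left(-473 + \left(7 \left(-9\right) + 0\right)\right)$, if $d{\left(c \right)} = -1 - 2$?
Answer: $-90584$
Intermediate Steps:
$d{\left(c \right)} = -3$ ($d{\left(c \right)} = -1 - 2 = -3$)
$\left(d{\left(-10 \right)} + 172\right) \left(-473 + \left(7 \left(-9\right) + 0\right)\right) = \left(-3 + 172\right) \left(-473 + \left(7 \left(-9\right) + 0\right)\right) = 169 \left(-473 + \left(-63 + 0\right)\right) = 169 \left(-473 - 63\right) = 169 \left(-536\right) = -90584$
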